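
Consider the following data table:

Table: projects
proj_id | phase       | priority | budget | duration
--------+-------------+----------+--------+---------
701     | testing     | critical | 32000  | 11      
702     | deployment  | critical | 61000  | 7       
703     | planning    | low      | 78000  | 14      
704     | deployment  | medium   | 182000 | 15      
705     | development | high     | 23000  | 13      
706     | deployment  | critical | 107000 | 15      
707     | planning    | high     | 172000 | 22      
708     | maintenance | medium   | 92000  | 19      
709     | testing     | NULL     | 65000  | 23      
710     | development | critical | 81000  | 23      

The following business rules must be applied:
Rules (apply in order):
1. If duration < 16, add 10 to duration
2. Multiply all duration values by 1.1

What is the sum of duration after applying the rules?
244.2

Step 1: Apply Rule 1 - Add 10 to records with duration < 16
  - 6 records affected: 75 + (6 × 10) = 135
  - Unaffected records: 87
  - Sum after Rule 1: 222
Step 2: Apply Rule 2 - Multiply all by 1.1
  - 222 × 1.1 = 244.2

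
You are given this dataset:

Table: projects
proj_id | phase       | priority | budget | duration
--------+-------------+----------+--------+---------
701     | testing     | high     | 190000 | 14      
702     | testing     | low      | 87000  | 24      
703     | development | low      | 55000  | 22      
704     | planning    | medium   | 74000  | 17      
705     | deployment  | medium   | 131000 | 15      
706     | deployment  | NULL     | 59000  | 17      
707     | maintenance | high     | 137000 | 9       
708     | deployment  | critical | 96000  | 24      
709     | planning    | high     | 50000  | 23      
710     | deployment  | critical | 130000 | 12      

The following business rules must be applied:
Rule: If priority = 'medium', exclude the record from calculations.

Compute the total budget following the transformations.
804000

Step 1: Identify records where priority = 'medium'
Step 2: The excluded records sum to 205000
Step 3: Original total budget = 1009000
Step 4: Remaining total = 1009000 - 205000 = 804000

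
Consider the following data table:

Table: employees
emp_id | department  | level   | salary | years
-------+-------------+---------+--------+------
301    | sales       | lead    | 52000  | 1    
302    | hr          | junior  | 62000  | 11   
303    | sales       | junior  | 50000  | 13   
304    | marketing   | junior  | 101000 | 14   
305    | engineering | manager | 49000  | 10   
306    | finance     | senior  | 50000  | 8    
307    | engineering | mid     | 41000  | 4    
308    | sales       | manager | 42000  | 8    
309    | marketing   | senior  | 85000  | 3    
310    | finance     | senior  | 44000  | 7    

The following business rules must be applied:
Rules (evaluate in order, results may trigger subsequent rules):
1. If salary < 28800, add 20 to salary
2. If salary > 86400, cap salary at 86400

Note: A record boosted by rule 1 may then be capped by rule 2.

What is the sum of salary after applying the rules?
561400

Step 1: Apply rule 1 to records with salary < 28800
  - 0 records get bonus of 20
  - Of these, 0 records then exceed 86400 and get capped
Step 2: Apply rule 2 to records with salary > 86400
  - 1 records (original) are capped
Step 3: Calculate final sum = 561400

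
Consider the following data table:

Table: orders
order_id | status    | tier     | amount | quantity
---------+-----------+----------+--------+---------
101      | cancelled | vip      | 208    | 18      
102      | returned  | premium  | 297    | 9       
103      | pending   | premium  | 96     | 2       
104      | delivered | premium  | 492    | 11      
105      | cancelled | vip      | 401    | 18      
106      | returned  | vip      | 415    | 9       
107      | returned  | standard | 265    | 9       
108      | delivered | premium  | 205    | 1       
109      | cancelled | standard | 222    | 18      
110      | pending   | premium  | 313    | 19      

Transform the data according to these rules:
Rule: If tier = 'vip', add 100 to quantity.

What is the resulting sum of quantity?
414

Step 1: Count records where tier = 'vip': 3
Step 2: Total bonus added: 3 × 100 = 300
Step 3: Original sum of quantity: 114
Step 4: Final sum = 114 + 300 = 414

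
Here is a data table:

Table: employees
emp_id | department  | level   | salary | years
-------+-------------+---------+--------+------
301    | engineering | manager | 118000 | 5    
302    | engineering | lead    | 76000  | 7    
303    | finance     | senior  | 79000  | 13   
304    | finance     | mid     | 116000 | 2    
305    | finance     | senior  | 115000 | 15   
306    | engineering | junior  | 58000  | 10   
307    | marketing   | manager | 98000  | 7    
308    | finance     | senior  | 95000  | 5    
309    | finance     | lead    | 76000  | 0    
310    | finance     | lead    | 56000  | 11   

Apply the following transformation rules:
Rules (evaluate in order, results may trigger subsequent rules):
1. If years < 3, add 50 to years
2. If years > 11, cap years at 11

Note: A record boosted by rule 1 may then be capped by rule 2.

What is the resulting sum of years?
89

Step 1: Apply rule 1 to records with years < 3
  - 2 records get bonus of 50
  - Of these, 2 records then exceed 11 and get capped
Step 2: Apply rule 2 to records with years > 11
  - 2 records (original) are capped
Step 3: Calculate final sum = 89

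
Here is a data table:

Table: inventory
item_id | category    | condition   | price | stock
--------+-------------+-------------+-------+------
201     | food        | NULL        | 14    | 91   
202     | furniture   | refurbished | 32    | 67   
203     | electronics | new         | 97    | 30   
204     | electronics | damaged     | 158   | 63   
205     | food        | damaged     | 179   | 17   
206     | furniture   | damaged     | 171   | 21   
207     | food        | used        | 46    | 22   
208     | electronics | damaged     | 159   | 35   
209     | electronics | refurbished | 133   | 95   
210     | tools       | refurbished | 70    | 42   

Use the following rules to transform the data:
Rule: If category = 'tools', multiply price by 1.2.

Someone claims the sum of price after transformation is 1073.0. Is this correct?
Yes, the result is correct.

Step 1: Calculate the correct sum after transformation
Step 2: Apply multiplier 1.2 to records where category = 'tools'
Step 3: Correct result = 1073.0
Step 4: Claimed result = 1073.0
Step 5: 1073.0 = 1073.0 ✓
Conclusion: The claimed result is correct.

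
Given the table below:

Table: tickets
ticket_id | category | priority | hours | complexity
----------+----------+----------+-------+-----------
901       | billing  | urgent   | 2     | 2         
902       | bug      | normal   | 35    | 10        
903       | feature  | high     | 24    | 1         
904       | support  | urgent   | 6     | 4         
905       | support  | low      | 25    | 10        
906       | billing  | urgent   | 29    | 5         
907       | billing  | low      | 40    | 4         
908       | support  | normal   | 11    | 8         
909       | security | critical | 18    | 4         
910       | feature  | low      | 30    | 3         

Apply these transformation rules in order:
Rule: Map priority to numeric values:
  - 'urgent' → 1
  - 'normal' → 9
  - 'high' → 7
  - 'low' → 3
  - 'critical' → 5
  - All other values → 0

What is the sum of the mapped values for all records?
42

Step 1: Apply mapping to each record
Step 2: Count by status:
  'urgent': 3 records × 1 = 3
  'normal': 2 records × 9 = 18
  'high': 1 records × 7 = 7
  'low': 3 records × 3 = 9
  'critical': 1 records × 5 = 5
Step 3: Sum all mapped values = 42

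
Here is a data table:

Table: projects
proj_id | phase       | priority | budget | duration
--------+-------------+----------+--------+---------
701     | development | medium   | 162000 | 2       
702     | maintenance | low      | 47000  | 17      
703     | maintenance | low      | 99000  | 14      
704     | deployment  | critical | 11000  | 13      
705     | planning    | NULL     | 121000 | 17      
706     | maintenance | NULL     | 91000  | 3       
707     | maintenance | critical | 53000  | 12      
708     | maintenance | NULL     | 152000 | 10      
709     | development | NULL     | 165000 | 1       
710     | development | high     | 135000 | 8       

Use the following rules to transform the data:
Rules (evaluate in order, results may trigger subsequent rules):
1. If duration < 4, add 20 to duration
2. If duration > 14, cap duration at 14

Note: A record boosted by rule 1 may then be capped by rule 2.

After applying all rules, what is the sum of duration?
127

Step 1: Apply rule 1 to records with duration < 4
  - 3 records get bonus of 20
  - Of these, 3 records then exceed 14 and get capped
Step 2: Apply rule 2 to records with duration > 14
  - 2 records (original) are capped
Step 3: Calculate final sum = 127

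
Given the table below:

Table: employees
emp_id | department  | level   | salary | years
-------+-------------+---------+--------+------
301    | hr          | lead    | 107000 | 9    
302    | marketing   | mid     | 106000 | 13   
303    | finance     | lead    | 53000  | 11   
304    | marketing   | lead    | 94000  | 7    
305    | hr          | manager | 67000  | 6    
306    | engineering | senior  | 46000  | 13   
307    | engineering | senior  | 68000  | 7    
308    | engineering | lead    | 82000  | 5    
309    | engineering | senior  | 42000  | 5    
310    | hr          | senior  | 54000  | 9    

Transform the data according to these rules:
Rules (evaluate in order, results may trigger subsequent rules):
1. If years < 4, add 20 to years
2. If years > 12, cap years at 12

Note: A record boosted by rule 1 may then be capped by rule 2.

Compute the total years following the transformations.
83

Step 1: Apply rule 1 to records with years < 4
  - 0 records get bonus of 20
  - Of these, 0 records then exceed 12 and get capped
Step 2: Apply rule 2 to records with years > 12
  - 2 records (original) are capped
Step 3: Calculate final sum = 83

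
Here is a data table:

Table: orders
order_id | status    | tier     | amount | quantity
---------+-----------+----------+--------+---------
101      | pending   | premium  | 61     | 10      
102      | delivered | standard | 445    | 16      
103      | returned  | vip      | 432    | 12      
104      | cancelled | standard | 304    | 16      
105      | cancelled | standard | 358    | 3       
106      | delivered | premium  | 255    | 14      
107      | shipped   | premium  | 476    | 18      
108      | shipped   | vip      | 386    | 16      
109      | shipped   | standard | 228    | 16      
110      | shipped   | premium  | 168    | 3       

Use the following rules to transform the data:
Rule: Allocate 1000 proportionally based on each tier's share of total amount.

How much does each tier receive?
premium: 308.38, standard: 428.85, vip: 262.77

Step 1: Calculate total amount = 3113
Step 2: Calculate each tier's proportion:
  premium: 960/3113 = 30.84% → 308.38
  standard: 1335/3113 = 42.88% → 428.85
  vip: 818/3113 = 26.28% → 262.77
Step 3: Verify: sum of allocations ≈ 1000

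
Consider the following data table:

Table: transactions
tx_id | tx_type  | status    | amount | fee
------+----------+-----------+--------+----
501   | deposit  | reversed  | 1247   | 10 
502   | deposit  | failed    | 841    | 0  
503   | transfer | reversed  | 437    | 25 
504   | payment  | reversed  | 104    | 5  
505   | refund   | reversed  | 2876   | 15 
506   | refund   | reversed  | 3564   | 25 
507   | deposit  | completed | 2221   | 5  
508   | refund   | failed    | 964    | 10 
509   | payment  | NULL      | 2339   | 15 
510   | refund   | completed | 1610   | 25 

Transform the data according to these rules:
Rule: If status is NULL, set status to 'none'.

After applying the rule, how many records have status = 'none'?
1

Step 1: Count records where status IS NULL
Step 2: Found 1 records with NULL status
Step 3: These records will have status set to 'none'
Step 4: Records already having status = 'none': 0
Step 5: Answer: 1 + 0 = 1 records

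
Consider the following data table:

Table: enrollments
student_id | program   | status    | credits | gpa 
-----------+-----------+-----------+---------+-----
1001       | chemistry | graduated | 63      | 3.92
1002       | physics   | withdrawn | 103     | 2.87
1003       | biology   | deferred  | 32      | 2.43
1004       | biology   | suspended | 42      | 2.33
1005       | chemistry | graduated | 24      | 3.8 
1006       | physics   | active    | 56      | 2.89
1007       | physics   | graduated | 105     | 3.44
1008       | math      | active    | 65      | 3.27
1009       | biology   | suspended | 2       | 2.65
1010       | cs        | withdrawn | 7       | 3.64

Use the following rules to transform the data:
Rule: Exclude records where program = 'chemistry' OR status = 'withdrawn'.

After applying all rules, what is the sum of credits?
302

Step 1: Find records where program = 'chemistry' OR status = 'withdrawn'
Step 2: 4 records match, summing to 197
Step 3: Original sum: 499
Step 4: Remaining sum = 499 - 197 = 302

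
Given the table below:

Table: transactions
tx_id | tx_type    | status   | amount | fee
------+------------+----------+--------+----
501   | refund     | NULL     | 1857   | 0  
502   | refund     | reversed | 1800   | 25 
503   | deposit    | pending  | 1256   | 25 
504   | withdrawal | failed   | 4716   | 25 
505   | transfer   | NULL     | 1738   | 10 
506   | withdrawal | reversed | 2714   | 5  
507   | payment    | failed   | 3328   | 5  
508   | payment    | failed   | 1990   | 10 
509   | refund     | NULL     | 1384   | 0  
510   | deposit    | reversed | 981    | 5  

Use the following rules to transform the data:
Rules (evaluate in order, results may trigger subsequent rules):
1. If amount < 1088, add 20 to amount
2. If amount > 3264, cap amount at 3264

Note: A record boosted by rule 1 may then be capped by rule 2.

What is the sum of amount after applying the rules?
20268

Step 1: Apply rule 1 to records with amount < 1088
  - 1 records get bonus of 20
  - Of these, 0 records then exceed 3264 and get capped
Step 2: Apply rule 2 to records with amount > 3264
  - 2 records (original) are capped
Step 3: Calculate final sum = 20268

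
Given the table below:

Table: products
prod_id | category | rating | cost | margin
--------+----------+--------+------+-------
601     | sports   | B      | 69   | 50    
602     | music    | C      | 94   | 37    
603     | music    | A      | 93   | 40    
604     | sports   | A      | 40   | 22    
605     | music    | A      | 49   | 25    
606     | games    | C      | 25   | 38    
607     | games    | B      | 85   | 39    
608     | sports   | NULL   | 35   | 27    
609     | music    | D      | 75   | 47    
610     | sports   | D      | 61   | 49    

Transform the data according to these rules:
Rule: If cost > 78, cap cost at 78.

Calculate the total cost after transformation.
588

Step 1: 3 records have cost > 78
Step 2: These records originally summed to 272
Step 3: After capping: 3 × 78 = 234
Step 4: Unaffected records sum: 354
Step 5: Final sum = 234 + 354 = 588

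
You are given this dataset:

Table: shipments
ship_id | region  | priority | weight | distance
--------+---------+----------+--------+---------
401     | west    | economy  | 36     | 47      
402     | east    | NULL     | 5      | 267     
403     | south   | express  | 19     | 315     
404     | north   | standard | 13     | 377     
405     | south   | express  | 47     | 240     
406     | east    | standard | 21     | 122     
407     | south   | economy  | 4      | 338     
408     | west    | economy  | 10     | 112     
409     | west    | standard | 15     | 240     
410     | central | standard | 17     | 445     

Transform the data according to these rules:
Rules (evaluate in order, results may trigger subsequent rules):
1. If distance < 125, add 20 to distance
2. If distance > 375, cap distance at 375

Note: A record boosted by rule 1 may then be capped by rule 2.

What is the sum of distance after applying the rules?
2491

Step 1: Apply rule 1 to records with distance < 125
  - 3 records get bonus of 20
  - Of these, 0 records then exceed 375 and get capped
Step 2: Apply rule 2 to records with distance > 375
  - 2 records (original) are capped
Step 3: Calculate final sum = 2491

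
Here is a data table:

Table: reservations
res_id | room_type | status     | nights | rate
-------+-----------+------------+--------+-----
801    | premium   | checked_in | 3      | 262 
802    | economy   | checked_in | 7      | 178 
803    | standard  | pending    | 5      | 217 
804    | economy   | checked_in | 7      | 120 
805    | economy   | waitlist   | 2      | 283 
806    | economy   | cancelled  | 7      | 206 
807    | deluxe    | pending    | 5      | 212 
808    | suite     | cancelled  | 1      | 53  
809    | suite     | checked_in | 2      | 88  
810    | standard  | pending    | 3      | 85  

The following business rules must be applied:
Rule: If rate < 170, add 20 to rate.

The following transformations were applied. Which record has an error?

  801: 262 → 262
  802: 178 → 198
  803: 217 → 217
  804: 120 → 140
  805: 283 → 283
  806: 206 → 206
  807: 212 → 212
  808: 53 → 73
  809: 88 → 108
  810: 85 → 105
Record 802 has an error. The correct transformed value should be 178, not 198.

Step 1: Check each record against the rule
Step 2: Record 802 has rate = 178
Step 3: Since 178 >= 170, the bonus should not have been applied
Step 4: Correct value = 178, but claimed value = 198
Conclusion: Record 802 has the error.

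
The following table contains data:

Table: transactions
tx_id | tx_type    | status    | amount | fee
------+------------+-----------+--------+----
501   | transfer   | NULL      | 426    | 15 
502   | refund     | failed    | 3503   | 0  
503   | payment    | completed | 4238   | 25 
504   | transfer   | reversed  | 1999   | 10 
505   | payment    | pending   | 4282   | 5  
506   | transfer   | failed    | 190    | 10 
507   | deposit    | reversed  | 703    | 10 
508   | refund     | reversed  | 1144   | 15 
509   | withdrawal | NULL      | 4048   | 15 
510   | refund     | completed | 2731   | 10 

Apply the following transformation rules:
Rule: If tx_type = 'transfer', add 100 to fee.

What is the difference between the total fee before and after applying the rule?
300

Step 1: Original sum of fee = 115
Step 2: 3 records have tx_type = 'transfer'
Step 3: Each affected record changes by 100
Step 4: Total change = 3 × 100 = 300
Step 5: New sum = 115 + 300 = 415
Step 6: Difference = |415 - 115| = 300
        (Sum increased by 300)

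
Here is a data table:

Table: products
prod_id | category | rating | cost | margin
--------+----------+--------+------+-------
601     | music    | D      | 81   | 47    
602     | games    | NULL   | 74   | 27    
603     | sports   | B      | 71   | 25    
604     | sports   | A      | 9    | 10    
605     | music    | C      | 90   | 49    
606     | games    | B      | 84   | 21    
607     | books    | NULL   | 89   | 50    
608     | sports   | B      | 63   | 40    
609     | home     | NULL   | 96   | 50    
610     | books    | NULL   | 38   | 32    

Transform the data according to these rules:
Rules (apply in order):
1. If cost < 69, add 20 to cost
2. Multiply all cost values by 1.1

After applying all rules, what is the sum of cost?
830.5

Step 1: Apply Rule 1 - Add 20 to records with cost < 69
  - 3 records affected: 110 + (3 × 20) = 170
  - Unaffected records: 585
  - Sum after Rule 1: 755
Step 2: Apply Rule 2 - Multiply all by 1.1
  - 755 × 1.1 = 830.5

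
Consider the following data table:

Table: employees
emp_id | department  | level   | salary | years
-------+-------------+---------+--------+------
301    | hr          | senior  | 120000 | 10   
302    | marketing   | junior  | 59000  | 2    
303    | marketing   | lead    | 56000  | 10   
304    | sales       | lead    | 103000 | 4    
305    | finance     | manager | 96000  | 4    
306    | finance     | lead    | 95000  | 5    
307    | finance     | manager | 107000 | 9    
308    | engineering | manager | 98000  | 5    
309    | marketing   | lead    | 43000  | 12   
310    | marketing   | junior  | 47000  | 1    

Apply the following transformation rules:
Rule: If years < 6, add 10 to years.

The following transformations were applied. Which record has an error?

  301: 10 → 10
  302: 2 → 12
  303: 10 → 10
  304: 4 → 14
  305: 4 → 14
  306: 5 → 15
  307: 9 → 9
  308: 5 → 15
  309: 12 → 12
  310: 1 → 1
Record 310 has an error. The correct transformed value should be 11, not 1.

Step 1: Check each record against the rule
Step 2: Record 310 has years = 1
Step 3: Since 1 < 6, the bonus should have been applied
Step 4: Correct value = 11, but claimed value = 1
Conclusion: Record 310 has the error.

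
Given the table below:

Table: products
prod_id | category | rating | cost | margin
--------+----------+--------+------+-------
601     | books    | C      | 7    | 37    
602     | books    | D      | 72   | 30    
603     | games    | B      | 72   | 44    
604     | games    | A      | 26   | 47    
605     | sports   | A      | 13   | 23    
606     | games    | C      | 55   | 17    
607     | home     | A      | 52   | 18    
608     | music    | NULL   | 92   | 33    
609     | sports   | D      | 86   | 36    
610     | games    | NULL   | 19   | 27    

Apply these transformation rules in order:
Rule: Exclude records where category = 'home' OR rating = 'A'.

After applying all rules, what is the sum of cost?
403

Step 1: Find records where category = 'home' OR rating = 'A'
Step 2: 3 records match, summing to 91
Step 3: Original sum: 494
Step 4: Remaining sum = 494 - 91 = 403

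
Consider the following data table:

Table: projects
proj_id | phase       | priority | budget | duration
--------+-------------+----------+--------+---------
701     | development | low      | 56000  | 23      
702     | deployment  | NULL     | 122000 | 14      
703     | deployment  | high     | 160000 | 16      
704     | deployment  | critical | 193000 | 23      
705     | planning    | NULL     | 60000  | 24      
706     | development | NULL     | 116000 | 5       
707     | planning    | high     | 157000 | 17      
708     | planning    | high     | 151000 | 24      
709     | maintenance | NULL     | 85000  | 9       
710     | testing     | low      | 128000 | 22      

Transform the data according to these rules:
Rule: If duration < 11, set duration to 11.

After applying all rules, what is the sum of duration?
185

Step 1: 2 records have duration < 11
Step 2: These records originally summed to 14
Step 3: After setting to minimum: 2 × 11 = 22
Step 4: Unaffected records sum: 163
Step 5: Final sum = 22 + 163 = 185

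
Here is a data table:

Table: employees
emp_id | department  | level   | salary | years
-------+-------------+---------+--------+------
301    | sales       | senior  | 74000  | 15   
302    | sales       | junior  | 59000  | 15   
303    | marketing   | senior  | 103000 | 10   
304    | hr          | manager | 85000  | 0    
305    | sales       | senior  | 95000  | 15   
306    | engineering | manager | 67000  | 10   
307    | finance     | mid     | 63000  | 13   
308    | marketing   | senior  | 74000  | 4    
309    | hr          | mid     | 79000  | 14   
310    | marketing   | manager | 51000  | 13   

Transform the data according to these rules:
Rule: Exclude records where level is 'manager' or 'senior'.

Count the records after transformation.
3

Step 1: Count records to exclude
  - 3 (manager) + 4 (senior) = 7 records
Step 2: Total records: 10
Step 3: Remaining = 10 - 7 = 3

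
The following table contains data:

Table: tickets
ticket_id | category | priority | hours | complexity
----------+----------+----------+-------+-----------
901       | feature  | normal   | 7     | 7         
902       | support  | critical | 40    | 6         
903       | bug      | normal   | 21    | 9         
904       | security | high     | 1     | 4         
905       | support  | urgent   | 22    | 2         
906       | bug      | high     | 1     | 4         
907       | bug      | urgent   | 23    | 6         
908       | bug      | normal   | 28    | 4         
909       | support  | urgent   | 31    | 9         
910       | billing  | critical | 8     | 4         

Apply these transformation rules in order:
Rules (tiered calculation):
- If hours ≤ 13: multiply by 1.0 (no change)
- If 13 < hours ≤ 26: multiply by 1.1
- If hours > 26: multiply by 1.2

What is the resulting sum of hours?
208.4

Step 1: Tier 1 (hours ≤ 13): 4 records, sum = 17 × 1.0 = 17.0
Step 2: Tier 2 (13 < hours ≤ 26): 3 records, sum = 66 × 1.1 = 72.6
Step 3: Tier 3 (hours > 26): 3 records, sum = 99 × 1.2 = 118.8
Step 4: Final sum = 17.0 + 72.6 + 118.8 = 208.4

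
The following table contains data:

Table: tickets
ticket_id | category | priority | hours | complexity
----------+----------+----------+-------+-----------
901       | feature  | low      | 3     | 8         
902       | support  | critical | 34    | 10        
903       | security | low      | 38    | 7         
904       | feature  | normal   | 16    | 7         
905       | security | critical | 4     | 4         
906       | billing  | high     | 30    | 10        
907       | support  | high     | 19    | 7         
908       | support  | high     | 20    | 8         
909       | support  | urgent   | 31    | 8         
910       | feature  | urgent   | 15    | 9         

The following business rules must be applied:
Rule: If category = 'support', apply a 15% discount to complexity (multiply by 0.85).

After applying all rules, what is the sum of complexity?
73.05

Step 1: Records with category = 'support' have total complexity = 33
Step 2: Apply multiplier: 33 × 0.85 = 28.05
Step 3: Other records total: 45
Step 4: Final sum = 28.05 + 45 = 73.05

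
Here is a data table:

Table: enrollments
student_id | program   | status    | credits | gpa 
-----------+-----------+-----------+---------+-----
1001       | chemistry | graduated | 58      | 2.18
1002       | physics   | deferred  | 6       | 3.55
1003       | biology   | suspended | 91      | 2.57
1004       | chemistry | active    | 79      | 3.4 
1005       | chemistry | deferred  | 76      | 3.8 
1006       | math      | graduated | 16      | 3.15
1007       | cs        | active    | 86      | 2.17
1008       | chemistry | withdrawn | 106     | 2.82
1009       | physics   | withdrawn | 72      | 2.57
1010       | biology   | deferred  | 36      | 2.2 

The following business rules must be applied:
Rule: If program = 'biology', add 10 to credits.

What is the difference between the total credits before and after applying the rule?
20

Step 1: Original sum of credits = 626
Step 2: 2 records have program = 'biology'
Step 3: Each affected record changes by 10
Step 4: Total change = 2 × 10 = 20
Step 5: New sum = 626 + 20 = 646
Step 6: Difference = |646 - 626| = 20
        (Sum increased by 20)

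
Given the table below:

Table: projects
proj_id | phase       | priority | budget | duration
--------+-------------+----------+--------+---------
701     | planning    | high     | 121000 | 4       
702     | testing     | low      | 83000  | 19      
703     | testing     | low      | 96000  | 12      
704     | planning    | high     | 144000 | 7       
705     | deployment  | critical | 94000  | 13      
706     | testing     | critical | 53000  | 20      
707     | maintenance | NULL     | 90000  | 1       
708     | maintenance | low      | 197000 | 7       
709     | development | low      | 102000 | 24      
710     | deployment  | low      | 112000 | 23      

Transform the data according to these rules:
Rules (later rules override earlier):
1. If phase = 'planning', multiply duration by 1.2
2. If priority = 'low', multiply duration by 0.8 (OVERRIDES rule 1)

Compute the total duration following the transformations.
115.2

Step 1: Rule 2 takes priority for records with priority = 'low'
  - 5 records: 85 × 0.8 = 68.0
Step 2: Rule 1 applies to remaining records with phase = 'planning'
  - 2 records: 11 × 1.2 = 13.2
Step 3: Other records unchanged: 34
Step 4: Final sum = 68.0 + 13.2 + 34 = 115.2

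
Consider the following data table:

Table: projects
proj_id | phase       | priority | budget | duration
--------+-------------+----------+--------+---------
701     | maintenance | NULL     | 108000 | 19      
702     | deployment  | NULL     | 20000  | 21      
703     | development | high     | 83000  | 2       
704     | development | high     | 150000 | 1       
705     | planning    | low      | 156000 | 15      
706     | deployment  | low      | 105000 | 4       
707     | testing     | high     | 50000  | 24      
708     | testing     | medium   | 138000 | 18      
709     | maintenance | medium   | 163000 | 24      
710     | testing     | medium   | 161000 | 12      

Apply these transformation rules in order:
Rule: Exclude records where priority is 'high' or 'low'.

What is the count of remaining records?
5

Step 1: Count records to exclude
  - 3 (high) + 2 (low) = 5 records
Step 2: Total records: 10
Step 3: Remaining = 10 - 5 = 5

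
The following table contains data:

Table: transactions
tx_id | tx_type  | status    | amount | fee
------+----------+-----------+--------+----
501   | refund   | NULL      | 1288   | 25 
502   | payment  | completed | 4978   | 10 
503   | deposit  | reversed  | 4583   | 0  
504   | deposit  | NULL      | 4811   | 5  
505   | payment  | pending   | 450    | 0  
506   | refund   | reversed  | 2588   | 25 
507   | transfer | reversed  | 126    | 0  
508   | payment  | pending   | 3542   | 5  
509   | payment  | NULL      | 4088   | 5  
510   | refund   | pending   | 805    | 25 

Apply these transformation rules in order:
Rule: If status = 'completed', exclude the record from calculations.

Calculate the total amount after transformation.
22281

Step 1: Identify records where status = 'completed'
Step 2: The excluded records sum to 4978
Step 3: Original total amount = 27259
Step 4: Remaining total = 27259 - 4978 = 22281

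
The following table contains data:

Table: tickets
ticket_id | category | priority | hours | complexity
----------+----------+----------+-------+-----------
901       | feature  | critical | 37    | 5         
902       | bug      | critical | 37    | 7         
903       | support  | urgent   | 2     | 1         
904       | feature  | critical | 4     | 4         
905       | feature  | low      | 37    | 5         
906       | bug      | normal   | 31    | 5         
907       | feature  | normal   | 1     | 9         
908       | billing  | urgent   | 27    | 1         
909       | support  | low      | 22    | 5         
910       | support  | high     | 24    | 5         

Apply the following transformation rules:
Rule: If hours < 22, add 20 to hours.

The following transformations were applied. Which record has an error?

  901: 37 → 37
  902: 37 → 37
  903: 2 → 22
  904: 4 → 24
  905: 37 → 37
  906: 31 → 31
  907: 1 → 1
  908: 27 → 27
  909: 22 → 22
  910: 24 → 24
Record 907 has an error. The correct transformed value should be 21, not 1.

Step 1: Check each record against the rule
Step 2: Record 907 has hours = 1
Step 3: Since 1 < 22, the bonus should have been applied
Step 4: Correct value = 21, but claimed value = 1
Conclusion: Record 907 has the error.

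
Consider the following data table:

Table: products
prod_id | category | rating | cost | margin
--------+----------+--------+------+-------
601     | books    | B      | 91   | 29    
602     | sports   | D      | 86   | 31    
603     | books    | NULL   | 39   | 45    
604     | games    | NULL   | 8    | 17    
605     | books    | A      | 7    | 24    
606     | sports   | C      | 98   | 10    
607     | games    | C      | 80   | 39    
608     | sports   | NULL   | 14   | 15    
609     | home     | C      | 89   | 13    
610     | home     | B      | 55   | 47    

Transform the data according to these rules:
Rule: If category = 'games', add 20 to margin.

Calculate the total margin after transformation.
310

Step 1: Count records where category = 'games': 2
Step 2: Total bonus added: 2 × 20 = 40
Step 3: Original sum of margin: 270
Step 4: Final sum = 270 + 40 = 310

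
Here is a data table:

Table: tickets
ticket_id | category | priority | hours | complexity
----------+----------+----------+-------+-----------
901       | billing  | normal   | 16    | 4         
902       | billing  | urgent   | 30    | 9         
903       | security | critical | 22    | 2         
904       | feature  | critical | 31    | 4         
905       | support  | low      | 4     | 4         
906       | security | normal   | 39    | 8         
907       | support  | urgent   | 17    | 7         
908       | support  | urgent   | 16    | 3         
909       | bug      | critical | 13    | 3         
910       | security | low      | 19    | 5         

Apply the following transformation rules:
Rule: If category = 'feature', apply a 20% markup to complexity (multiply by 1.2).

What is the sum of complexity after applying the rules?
49.8

Step 1: Records with category = 'feature' have total complexity = 4
Step 2: Apply multiplier: 4 × 1.2 = 4.8
Step 3: Other records total: 45
Step 4: Final sum = 4.8 + 45 = 49.8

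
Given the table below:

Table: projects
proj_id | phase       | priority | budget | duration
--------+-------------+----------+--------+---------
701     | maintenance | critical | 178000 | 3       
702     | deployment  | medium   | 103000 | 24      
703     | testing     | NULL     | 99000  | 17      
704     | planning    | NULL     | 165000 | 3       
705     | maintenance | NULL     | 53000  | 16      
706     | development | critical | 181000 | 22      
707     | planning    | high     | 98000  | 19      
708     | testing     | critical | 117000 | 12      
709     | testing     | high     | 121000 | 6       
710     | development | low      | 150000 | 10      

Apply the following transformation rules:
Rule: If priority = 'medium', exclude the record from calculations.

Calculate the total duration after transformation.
108

Step 1: Identify records where priority = 'medium'
Step 2: The excluded records sum to 24
Step 3: Original total duration = 132
Step 4: Remaining total = 132 - 24 = 108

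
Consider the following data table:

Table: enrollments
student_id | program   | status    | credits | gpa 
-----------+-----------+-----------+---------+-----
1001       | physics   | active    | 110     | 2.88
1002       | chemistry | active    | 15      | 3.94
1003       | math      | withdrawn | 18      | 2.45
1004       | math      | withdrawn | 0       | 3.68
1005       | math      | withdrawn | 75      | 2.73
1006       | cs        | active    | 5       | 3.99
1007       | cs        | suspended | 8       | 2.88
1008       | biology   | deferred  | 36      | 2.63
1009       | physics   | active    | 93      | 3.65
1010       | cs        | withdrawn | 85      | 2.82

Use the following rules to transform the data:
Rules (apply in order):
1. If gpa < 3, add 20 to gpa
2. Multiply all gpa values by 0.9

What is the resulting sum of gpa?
136.48

Step 1: Apply Rule 1 - Add 20 to records with gpa < 3
  - 6 records affected: 16.39 + (6 × 20) = 136.39
  - Unaffected records: 15.26
  - Sum after Rule 1: 151.65
Step 2: Apply Rule 2 - Multiply all by 0.9
  - 151.65 × 0.9 = 136.48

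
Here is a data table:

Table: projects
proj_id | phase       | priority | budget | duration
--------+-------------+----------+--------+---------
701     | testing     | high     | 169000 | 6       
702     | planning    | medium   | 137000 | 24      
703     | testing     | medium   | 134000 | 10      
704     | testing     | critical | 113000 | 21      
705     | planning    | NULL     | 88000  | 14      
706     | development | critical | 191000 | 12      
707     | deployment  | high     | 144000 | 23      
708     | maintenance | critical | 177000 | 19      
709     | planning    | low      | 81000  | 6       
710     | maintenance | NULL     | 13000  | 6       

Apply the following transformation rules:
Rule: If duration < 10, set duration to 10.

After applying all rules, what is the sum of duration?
153

Step 1: 3 records have duration < 10
Step 2: These records originally summed to 18
Step 3: After setting to minimum: 3 × 10 = 30
Step 4: Unaffected records sum: 123
Step 5: Final sum = 30 + 123 = 153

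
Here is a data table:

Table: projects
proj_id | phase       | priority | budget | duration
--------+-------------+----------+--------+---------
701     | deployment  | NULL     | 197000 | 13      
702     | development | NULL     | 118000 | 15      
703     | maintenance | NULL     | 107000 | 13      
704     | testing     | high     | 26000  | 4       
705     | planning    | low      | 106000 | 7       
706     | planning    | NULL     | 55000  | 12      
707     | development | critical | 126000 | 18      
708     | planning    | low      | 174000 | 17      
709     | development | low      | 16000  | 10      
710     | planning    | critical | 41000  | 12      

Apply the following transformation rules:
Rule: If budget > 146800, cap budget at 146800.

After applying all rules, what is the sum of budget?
888600

Step 1: 2 records have budget > 146800
Step 2: These records originally summed to 371000
Step 3: After capping: 2 × 146800 = 293600
Step 4: Unaffected records sum: 595000
Step 5: Final sum = 293600 + 595000 = 888600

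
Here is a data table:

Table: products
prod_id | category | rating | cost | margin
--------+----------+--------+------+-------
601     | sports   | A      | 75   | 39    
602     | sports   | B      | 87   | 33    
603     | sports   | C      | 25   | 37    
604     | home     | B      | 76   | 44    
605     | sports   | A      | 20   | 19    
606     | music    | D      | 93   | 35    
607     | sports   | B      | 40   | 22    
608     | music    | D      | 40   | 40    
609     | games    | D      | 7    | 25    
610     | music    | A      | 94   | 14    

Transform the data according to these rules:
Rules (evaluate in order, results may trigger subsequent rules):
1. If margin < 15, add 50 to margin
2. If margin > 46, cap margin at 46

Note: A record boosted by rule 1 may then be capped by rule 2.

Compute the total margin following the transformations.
340

Step 1: Apply rule 1 to records with margin < 15
  - 1 records get bonus of 50
  - Of these, 1 records then exceed 46 and get capped
Step 2: Apply rule 2 to records with margin > 46
  - 0 records (original) are capped
Step 3: Calculate final sum = 340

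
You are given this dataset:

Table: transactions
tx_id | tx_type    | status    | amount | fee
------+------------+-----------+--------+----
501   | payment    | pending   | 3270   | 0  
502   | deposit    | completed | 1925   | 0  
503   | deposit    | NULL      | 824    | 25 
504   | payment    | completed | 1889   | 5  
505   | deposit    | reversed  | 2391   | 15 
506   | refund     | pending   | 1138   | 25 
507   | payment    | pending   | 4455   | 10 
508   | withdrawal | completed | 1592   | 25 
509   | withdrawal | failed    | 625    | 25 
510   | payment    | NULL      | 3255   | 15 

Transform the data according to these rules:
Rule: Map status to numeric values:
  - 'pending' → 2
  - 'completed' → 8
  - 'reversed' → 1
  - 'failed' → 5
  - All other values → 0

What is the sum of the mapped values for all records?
36

Step 1: Apply mapping to each record
Step 2: Count by status:
  'pending': 3 records × 2 = 6
  'completed': 3 records × 8 = 24
  'reversed': 1 records × 1 = 1
  'failed': 1 records × 5 = 5
Step 3: Sum all mapped values = 36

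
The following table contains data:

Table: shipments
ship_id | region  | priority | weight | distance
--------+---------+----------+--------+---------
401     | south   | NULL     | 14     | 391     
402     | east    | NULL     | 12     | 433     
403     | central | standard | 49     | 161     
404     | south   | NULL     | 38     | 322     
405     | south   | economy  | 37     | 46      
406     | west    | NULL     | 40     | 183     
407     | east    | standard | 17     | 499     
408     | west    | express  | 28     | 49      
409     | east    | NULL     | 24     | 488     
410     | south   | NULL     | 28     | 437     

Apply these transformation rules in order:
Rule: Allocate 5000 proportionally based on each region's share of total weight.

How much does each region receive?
central: 853.66, east: 923.34, south: 2038.33, west: 1184.67

Step 1: Calculate total weight = 287
Step 2: Calculate each region's proportion:
  central: 49/287 = 17.07% → 853.66
  east: 53/287 = 18.47% → 923.34
  south: 117/287 = 40.77% → 2038.33
  west: 68/287 = 23.69% → 1184.67
Step 3: Verify: sum of allocations ≈ 5000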